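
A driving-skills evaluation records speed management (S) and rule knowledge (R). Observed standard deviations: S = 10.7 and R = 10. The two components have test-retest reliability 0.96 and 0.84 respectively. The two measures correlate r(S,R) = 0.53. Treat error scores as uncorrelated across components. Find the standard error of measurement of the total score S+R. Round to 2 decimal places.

Var(total) = 214.49 + 113.42 = 327.91.
True-score variance = 193.91 + 113.42 = 307.33, so reliability = 0.9372.
Error variance = 327.91 − 307.33 = 20.5796; SEM = √20.5796 = 4.54.

4.54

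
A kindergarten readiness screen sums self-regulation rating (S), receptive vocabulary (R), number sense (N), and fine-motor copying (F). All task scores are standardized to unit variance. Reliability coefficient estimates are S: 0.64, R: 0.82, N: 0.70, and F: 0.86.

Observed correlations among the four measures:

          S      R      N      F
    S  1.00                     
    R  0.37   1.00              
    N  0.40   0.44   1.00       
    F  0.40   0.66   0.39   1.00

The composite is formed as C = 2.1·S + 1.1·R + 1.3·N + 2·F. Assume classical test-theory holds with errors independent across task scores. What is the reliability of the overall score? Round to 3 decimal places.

Var(C) = 2.1² + 1.1² + 1.3² + 2² + 2·[2.31·0.37 + 2.73·0.40 + 4.2·0.40 + 1.43·0.44 + 2.2·0.66 + 2.6·0.39] = 11.31 + 13.4438 = 24.7538.
Because errors are independent across components, Cov(Tᵢ,Tⱼ) = Cov(Xᵢ,Xⱼ); the off-diagonal part of the true-score variance is the same as above.
True-score variance = [2.1²·0.64 + 1.1²·0.82 + 1.3²·0.70 + 2²·0.86] + 13.4438 = 8.4376 + 13.4438 = 21.8814.
Reliability = 21.8814 / 24.7538 = 0.884.

0.884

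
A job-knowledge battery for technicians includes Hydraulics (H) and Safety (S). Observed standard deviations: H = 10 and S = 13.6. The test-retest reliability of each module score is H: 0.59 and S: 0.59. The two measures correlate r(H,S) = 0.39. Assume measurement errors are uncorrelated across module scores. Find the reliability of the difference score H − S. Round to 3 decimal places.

0.347

Var(H−S) = 10² + 13.6² − 2·10·13.6·0.39 = 284.96 − 106.08 = 178.88.
Because errors are independent across components, Cov(Tᵢ,Tⱼ) = Cov(Xᵢ,Xⱼ); the off-diagonal part of the true-score variance is the same as above.
True-score variance = [10²·0.59 + 13.6²·0.59] − 106.08 = 168.126 − 106.08 = 62.0464.
Reliability = 62.0464 / 178.88 = 0.347.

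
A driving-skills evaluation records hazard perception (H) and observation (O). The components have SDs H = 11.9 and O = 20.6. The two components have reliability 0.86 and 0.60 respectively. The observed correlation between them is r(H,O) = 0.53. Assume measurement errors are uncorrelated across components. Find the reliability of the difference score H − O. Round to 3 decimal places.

Var(H−O) = 11.9² + 20.6² − 2·11.9·20.6·0.53 = 565.97 − 259.848 = 306.122.
With uncorrelated errors the cross-covariances are all true-score covariance, so they carry over unchanged; only the diagonal terms shrink to ρᵢσᵢ².
True-score variance = [11.9²·0.86 + 20.6²·0.60] − 259.848 = 376.401 − 259.848 = 116.552.
Reliability = 116.552 / 306.122 = 0.381.

0.381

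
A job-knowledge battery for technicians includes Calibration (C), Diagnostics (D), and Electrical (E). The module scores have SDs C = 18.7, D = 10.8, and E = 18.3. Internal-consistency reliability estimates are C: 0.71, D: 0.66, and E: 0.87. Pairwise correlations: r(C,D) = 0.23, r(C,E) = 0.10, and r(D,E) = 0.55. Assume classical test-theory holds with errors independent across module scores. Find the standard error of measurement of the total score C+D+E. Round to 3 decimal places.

13.587

Var(total) = 801.22 + 378.748 = 1179.97.
True-score variance = 616.617 + 378.748 = 995.364, so reliability = 0.8436.
Error variance = 1179.97 − 995.364 = 184.603; SEM = √184.603 = 13.587.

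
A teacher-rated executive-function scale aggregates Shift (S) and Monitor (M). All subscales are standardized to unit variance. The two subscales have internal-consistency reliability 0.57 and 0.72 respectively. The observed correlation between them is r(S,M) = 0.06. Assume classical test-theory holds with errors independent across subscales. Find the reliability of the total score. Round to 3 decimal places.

0.665

Var(S+M) = 2 + 2·[0.06] = 2 + 0.12 = 2.12.
Under uncorrelated errors the observed covariances equal the true-score covariances, so only the own-variance terms attenuate.
True-score variance = [0.57 + 0.72] + 0.12 = 1.29 + 0.12 = 1.41.
Reliability = 1.41 / 2.12 = 0.665.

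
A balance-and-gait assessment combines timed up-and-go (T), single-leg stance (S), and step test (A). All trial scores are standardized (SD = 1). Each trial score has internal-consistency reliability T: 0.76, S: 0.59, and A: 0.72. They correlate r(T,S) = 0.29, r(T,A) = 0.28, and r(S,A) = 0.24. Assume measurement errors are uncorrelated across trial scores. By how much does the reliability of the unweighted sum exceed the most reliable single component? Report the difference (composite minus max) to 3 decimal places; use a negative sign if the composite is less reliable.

0.039

Var(sum) = 3 + 1.62 = 4.62; true-score variance = 2.07 + 1.62 = 3.69; composite reliability = 0.7987.
Max component reliability = 0.7600.
Difference = 0.7987 − 0.7600 = 0.039.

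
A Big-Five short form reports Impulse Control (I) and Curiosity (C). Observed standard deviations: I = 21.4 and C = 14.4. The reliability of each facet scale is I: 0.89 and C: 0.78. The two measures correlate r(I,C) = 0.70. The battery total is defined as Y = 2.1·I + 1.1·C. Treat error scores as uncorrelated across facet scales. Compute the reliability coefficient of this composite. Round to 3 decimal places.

Var(Y) = 2.1²·21.4² + 1.1²·14.4² + 2·[2.31·21.4·14.4·0.70] = 2270.51 + 996.589 = 3267.1.
With uncorrelated errors the cross-covariances are all true-score covariance, so they carry over unchanged; only the diagonal terms shrink to ρᵢσᵢ².
True-score variance = [2.1²·21.4²·0.89 + 1.1²·14.4²·0.78] + 996.589 = 1993.15 + 996.589 = 2989.74.
Reliability = 2989.74 / 3267.1 = 0.915.

0.915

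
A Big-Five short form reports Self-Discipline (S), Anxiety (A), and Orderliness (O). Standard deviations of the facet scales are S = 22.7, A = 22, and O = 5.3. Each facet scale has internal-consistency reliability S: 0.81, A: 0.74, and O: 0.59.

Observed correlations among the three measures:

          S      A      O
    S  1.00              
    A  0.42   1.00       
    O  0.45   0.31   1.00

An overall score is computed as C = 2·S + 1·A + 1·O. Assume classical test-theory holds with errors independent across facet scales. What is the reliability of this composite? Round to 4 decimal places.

0.8571

Var(C) = 2²·22.7² + 22² + 5.3² + 2·[2·22.7·22·0.42 + 2·22.7·5.3·0.45 + 22·5.3·0.31] = 2573.25 + 1127.84 = 3701.09.
Because errors are independent across components, Cov(Tᵢ,Tⱼ) = Cov(Xᵢ,Xⱼ); the off-diagonal part of the true-score variance is the same as above.
True-score variance = [2²·22.7²·0.81 + 22²·0.74 + 5.3²·0.59] + 1127.84 = 2044.27 + 1127.84 = 3172.11.
Reliability = 3172.11 / 3701.09 = 0.8571.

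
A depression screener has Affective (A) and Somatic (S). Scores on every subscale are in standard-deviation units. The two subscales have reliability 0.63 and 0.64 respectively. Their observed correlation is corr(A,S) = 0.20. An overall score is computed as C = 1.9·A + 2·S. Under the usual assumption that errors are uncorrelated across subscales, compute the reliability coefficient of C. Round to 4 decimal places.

Var(C) = 1.9² + 2² + 2·[3.8·0.20] = 7.61 + 1.52 = 9.13.
With uncorrelated errors the cross-covariances are all true-score covariance, so they carry over unchanged; only the diagonal terms shrink to ρᵢσᵢ².
True-score variance = [1.9²·0.63 + 2²·0.64] + 1.52 = 4.8343 + 1.52 = 6.3543.
Reliability = 6.3543 / 9.13 = 0.6960.

0.6960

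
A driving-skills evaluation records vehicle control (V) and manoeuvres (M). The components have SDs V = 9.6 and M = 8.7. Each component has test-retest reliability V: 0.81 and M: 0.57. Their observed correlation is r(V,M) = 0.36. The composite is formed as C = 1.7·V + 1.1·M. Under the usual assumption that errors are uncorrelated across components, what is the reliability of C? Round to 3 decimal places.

0.809

Var(C) = 1.7²·9.6² + 1.1²·8.7² + 2·[1.87·9.6·8.7·0.36] = 357.927 + 112.451 = 470.379.
Under uncorrelated errors the observed covariances equal the true-score covariances, so only the own-variance terms attenuate.
True-score variance = [1.7²·9.6²·0.81 + 1.1²·8.7²·0.57] + 112.451 = 267.941 + 112.451 = 380.392.
Reliability = 380.392 / 470.379 = 0.809.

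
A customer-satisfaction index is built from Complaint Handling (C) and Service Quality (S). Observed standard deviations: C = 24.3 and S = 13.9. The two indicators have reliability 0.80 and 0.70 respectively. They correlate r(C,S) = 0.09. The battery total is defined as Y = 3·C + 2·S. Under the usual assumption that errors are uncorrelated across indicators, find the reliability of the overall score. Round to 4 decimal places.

Var(Y) = 3²·24.3² + 2²·13.9² + 2·[6·24.3·13.9·0.09] = 6087.25 + 364.792 = 6452.04.
With uncorrelated errors the cross-covariances are all true-score covariance, so they carry over unchanged; only the diagonal terms shrink to ρᵢσᵢ².
True-score variance = [3²·24.3²·0.80 + 2²·13.9²·0.70] + 364.792 = 4792.52 + 364.792 = 5157.31.
Reliability = 5157.31 / 6452.04 = 0.7993.

0.7993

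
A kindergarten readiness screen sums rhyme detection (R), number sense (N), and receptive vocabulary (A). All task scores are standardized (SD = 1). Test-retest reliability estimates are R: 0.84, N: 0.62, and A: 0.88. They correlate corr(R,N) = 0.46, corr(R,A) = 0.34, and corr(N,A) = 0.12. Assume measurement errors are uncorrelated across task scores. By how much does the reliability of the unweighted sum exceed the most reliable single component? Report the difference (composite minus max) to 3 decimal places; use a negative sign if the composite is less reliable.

-0.016

Var(sum) = 3 + 1.84 = 4.84; true-score variance = 2.34 + 1.84 = 4.18; composite reliability = 0.8636.
Max component reliability = 0.8800.
Difference = 0.8636 − 0.8800 = -0.016.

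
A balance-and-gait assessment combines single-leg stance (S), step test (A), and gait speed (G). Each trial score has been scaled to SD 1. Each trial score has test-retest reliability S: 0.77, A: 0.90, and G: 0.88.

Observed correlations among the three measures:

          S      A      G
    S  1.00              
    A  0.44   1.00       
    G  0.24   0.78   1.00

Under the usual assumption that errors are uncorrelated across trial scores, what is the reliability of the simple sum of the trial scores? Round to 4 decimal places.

Var(S+A+G) = 3 + 2·[0.44 + 0.24 + 0.78] = 3 + 2.92 = 5.92.
With uncorrelated errors the cross-covariances are all true-score covariance, so they carry over unchanged; only the diagonal terms shrink to ρᵢσᵢ².
True-score variance = [0.77 + 0.90 + 0.88] + 2.92 = 2.55 + 2.92 = 5.47.
Reliability = 5.47 / 5.92 = 0.9240.

0.9240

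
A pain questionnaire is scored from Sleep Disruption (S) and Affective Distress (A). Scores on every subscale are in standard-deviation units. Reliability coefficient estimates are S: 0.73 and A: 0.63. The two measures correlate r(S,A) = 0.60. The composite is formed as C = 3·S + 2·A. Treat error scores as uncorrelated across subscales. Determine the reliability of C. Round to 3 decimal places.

0.806

Var(C) = 3² + 2² + 2·[6·0.60] = 13 + 7.2 = 20.2.
Because errors are independent across components, Cov(Tᵢ,Tⱼ) = Cov(Xᵢ,Xⱼ); the off-diagonal part of the true-score variance is the same as above.
True-score variance = [3²·0.73 + 2²·0.63] + 7.2 = 9.09 + 7.2 = 16.29.
Reliability = 16.29 / 20.2 = 0.806.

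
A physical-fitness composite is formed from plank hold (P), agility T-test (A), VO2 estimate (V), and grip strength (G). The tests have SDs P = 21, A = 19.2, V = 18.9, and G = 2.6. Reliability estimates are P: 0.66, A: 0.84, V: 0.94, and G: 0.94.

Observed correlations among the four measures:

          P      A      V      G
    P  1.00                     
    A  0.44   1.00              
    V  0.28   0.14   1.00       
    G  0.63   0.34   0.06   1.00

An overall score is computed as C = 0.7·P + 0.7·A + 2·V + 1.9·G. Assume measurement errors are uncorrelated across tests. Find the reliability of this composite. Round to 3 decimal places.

0.928

Var(C) = 0.7²·21² + 0.7²·19.2² + 2²·18.9² + 1.9²·2.6² + 2·[0.49·21·19.2·0.44 + 1.4·21·18.9·0.28 + 1.33·21·2.6·0.63 + 1.4·19.2·18.9·0.14 + 1.33·19.2·2.6·0.34 + 3.8·18.9·2.6·0.06] = 1849.97 + 786.333 = 2636.3.
Under uncorrelated errors the observed covariances equal the true-score covariances, so only the own-variance terms attenuate.
True-score variance = [0.7²·21²·0.66 + 0.7²·19.2²·0.84 + 2²·18.9²·0.94 + 1.9²·2.6²·0.94] + 786.333 = 1660.4 + 786.333 = 2446.73.
Reliability = 2446.73 / 2636.3 = 0.928.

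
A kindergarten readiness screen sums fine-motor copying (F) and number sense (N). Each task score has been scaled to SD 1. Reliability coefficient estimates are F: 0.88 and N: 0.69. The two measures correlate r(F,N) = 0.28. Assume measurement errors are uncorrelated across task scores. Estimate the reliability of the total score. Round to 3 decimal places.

0.832

Var(F+N) = 2 + 2·[0.28] = 2 + 0.56 = 2.56.
Because errors are independent across components, Cov(Tᵢ,Tⱼ) = Cov(Xᵢ,Xⱼ); the off-diagonal part of the true-score variance is the same as above.
True-score variance = [0.88 + 0.69] + 0.56 = 1.57 + 0.56 = 2.13.
Reliability = 2.13 / 2.56 = 0.832.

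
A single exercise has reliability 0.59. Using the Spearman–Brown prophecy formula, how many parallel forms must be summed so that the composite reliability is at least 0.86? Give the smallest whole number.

k ≥ ρ*(1−ρ₁)/(ρ₁(1−ρ*)) = 0.86·0.41 / (0.59·0.14) = 4.269.
Smallest integer k = 5.

5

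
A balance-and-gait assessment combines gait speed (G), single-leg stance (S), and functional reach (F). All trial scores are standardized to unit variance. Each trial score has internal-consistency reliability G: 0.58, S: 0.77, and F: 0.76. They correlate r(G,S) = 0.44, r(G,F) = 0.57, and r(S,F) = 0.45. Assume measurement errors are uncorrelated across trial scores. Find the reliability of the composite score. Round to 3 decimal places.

0.850

Var(G+S+F) = 3 + 2·[0.44 + 0.57 + 0.45] = 3 + 2.92 = 5.92.
With uncorrelated errors the cross-covariances are all true-score covariance, so they carry over unchanged; only the diagonal terms shrink to ρᵢσᵢ².
True-score variance = [0.58 + 0.77 + 0.76] + 2.92 = 2.11 + 2.92 = 5.03.
Reliability = 5.03 / 5.92 = 0.850.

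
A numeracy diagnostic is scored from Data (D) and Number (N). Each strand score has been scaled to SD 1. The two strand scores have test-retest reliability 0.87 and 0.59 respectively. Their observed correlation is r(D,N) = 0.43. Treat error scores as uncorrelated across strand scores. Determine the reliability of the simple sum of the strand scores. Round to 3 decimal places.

Var(D+N) = 2 + 2·[0.43] = 2 + 0.86 = 2.86.
With uncorrelated errors the cross-covariances are all true-score covariance, so they carry over unchanged; only the diagonal terms shrink to ρᵢσᵢ².
True-score variance = [0.87 + 0.59] + 0.86 = 1.46 + 0.86 = 2.32.
Reliability = 2.32 / 2.86 = 0.811.

0.811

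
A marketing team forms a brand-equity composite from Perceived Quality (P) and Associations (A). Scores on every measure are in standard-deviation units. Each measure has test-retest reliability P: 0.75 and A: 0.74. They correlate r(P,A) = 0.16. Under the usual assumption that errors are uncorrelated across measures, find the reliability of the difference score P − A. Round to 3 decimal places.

0.696

Var(P−A) = 1 + 1 − 2·0.16 = 2 − 0.32 = 1.68.
With uncorrelated errors the cross-covariances are all true-score covariance, so they carry over unchanged; only the diagonal terms shrink to ρᵢσᵢ².
True-score variance = [0.75 + 0.74] − 0.32 = 1.49 − 0.32 = 1.17.
Reliability = 1.17 / 1.68 = 0.696.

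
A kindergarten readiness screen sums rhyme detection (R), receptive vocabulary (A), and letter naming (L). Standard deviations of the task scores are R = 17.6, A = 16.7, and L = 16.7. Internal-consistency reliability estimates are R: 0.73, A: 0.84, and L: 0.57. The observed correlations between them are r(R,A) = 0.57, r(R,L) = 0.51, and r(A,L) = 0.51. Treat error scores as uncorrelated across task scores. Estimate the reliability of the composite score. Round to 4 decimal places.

Var(R+A+L) = 17.6² + 16.7² + 16.7² + 2·[17.6·16.7·0.57 + 17.6·16.7·0.51 + 16.7·16.7·0.51] = 867.54 + 919.335 = 1786.88.
Because errors are independent across components, Cov(Tᵢ,Tⱼ) = Cov(Xᵢ,Xⱼ); the off-diagonal part of the true-score variance is the same as above.
True-score variance = [17.6²·0.73 + 16.7²·0.84 + 16.7²·0.57] + 919.335 = 619.36 + 919.335 = 1538.69.
Reliability = 1538.69 / 1786.88 = 0.8611.

0.8611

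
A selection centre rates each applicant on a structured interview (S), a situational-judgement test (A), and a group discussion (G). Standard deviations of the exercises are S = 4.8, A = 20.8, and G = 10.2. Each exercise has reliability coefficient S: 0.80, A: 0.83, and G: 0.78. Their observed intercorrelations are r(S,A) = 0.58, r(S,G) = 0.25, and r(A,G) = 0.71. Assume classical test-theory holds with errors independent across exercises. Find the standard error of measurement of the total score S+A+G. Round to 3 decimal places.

Var(total) = 559.72 + 441.562 = 1001.28.
True-score variance = 458.674 + 441.562 = 900.236, so reliability = 0.8991.
Error variance = 1001.28 − 900.236 = 101.046; SEM = √101.046 = 10.052.

10.052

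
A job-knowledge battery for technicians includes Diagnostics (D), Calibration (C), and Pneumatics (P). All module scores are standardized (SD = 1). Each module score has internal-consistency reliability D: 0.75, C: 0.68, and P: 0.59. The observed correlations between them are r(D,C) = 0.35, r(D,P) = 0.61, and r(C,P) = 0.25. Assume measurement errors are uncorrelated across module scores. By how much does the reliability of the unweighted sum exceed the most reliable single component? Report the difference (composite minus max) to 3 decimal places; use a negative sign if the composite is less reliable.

Var(sum) = 3 + 2.42 = 5.42; true-score variance = 2.02 + 2.42 = 4.44; composite reliability = 0.8192.
Max component reliability = 0.7500.
Difference = 0.8192 − 0.7500 = 0.069.

0.069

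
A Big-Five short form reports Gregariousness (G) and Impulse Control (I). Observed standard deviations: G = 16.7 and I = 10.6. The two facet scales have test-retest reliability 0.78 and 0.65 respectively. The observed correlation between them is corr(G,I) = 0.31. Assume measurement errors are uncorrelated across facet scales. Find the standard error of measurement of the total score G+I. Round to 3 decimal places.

Var(total) = 391.25 + 109.752 = 501.002.
True-score variance = 290.568 + 109.752 = 400.321, so reliability = 0.7990.
Error variance = 501.002 − 400.321 = 100.682; SEM = √100.682 = 10.034.

10.034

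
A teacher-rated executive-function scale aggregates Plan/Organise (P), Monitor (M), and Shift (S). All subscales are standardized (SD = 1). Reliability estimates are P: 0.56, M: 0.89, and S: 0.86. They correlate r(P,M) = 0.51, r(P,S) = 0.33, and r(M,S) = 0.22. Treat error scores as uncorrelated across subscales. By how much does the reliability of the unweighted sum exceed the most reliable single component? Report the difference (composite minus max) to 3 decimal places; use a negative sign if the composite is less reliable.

Var(sum) = 3 + 2.12 = 5.12; true-score variance = 2.31 + 2.12 = 4.43; composite reliability = 0.8652.
Max component reliability = 0.8900.
Difference = 0.8652 − 0.8900 = -0.025.

-0.025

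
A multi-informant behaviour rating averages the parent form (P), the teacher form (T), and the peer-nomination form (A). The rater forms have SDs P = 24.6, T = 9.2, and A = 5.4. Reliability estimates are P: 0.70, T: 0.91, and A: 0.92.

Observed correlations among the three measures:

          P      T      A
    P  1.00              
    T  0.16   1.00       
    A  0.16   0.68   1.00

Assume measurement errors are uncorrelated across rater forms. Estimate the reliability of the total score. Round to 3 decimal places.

0.788

Var(P+T+A) = 24.6² + 9.2² + 5.4² + 2·[24.6·9.2·0.16 + 24.6·5.4·0.16 + 9.2·5.4·0.68] = 718.96 + 182.496 = 901.456.
Because errors are independent across components, Cov(Tᵢ,Tⱼ) = Cov(Xᵢ,Xⱼ); the off-diagonal part of the true-score variance is the same as above.
True-score variance = [24.6²·0.70 + 9.2²·0.91 + 5.4²·0.92] + 182.496 = 527.462 + 182.496 = 709.958.
Reliability = 709.958 / 901.456 = 0.788.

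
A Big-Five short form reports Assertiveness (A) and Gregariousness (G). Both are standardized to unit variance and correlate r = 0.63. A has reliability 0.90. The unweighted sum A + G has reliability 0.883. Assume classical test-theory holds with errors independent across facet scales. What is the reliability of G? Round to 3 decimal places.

0.719

Var(A+G) = 2 + 2·0.63 = 3.260.
True-score variance = ρ_A + ρ_G + 2·0.63, so 0.883 = (0.90 + ρ_G + 1.26) / 3.260.
ρ_G = 0.883·3.260 − 0.90 − 1.26 = 0.719.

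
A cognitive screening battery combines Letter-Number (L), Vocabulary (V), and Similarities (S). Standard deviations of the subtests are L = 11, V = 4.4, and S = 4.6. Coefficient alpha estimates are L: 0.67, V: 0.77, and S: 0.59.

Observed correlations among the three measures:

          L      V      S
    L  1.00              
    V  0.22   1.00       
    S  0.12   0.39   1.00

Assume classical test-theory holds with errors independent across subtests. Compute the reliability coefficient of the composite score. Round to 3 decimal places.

0.748

Var(L+V+S) = 11² + 4.4² + 4.6² + 2·[11·4.4·0.22 + 11·4.6·0.12 + 4.4·4.6·0.39] = 161.52 + 49.2272 = 210.747.
With uncorrelated errors the cross-covariances are all true-score covariance, so they carry over unchanged; only the diagonal terms shrink to ρᵢσᵢ².
True-score variance = [11²·0.67 + 4.4²·0.77 + 4.6²·0.59] + 49.2272 = 108.462 + 49.2272 = 157.689.
Reliability = 157.689 / 210.747 = 0.748.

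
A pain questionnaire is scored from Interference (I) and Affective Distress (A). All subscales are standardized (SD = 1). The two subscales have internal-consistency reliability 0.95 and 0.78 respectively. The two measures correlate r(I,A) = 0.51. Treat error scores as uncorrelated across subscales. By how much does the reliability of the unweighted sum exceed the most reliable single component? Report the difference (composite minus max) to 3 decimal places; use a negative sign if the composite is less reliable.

Var(sum) = 2 + 1.02 = 3.02; true-score variance = 1.73 + 1.02 = 2.75; composite reliability = 0.9106.
Max component reliability = 0.9500.
Difference = 0.9106 − 0.9500 = -0.039.

-0.039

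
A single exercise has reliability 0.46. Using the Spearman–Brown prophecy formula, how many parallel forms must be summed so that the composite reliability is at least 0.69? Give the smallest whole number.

3

k ≥ ρ*(1−ρ₁)/(ρ₁(1−ρ*)) = 0.69·0.54 / (0.46·0.31) = 2.613.
Smallest integer k = 3.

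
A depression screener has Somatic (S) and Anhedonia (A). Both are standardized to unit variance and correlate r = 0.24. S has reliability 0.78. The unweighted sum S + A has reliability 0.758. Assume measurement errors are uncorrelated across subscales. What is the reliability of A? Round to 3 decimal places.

Var(S+A) = 2 + 2·0.24 = 2.480.
True-score variance = ρ_S + ρ_A + 2·0.24, so 0.758 = (0.78 + ρ_A + 0.48) / 2.480.
ρ_A = 0.758·2.480 − 0.78 − 0.48 = 0.620.

0.620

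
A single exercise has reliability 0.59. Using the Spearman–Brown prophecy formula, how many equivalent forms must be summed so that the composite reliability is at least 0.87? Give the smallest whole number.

5

k ≥ ρ*(1−ρ₁)/(ρ₁(1−ρ*)) = 0.87·0.41 / (0.59·0.13) = 4.651.
Smallest integer k = 5.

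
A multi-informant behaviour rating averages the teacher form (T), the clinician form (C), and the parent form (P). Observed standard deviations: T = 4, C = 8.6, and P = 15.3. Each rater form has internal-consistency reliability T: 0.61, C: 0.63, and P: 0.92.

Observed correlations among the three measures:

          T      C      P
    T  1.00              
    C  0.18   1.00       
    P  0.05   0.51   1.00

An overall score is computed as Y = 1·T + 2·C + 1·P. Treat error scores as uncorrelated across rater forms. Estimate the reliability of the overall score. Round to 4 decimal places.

Var(Y) = 4² + 2²·8.6² + 15.3² + 2·[2·4·8.6·0.18 + 4·15.3·0.05 + 2·8.6·15.3·0.51] = 545.93 + 299.311 = 845.241.
Under uncorrelated errors the observed covariances equal the true-score covariances, so only the own-variance terms attenuate.
True-score variance = [4²·0.61 + 2²·8.6²·0.63 + 15.3²·0.92] + 299.311 = 411.502 + 299.311 = 710.813.
Reliability = 710.813 / 845.241 = 0.8410.

0.8410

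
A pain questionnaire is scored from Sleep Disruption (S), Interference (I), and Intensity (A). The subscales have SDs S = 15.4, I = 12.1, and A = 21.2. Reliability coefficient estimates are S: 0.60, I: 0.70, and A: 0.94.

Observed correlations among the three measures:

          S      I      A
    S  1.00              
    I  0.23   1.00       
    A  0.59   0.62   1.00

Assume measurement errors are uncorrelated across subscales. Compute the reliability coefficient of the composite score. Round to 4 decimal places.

Var(S+I+A) = 15.4² + 12.1² + 21.2² + 2·[15.4·12.1·0.23 + 15.4·21.2·0.59 + 12.1·21.2·0.62] = 833.01 + 789.048 = 1622.06.
Because errors are independent across components, Cov(Tᵢ,Tⱼ) = Cov(Xᵢ,Xⱼ); the off-diagonal part of the true-score variance is the same as above.
True-score variance = [15.4²·0.60 + 12.1²·0.70 + 21.2²·0.94] + 789.048 = 667.257 + 789.048 = 1456.3.
Reliability = 1456.3 / 1622.06 = 0.8978.

0.8978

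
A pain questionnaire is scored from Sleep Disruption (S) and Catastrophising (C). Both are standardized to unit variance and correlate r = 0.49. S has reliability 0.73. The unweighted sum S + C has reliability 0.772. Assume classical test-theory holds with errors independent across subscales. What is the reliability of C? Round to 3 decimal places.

Var(S+C) = 2 + 2·0.49 = 2.980.
True-score variance = ρ_S + ρ_C + 2·0.49, so 0.772 = (0.73 + ρ_C + 0.98) / 2.980.
ρ_C = 0.772·2.980 − 0.73 − 0.98 = 0.591.

0.591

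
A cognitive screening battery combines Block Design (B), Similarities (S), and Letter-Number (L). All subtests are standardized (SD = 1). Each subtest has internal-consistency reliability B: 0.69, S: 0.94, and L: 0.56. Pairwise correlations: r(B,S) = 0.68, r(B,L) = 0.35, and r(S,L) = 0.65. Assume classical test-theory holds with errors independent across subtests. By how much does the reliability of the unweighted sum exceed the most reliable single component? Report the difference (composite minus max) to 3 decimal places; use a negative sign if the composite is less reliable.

-0.067

Var(sum) = 3 + 3.36 = 6.36; true-score variance = 2.19 + 3.36 = 5.55; composite reliability = 0.8726.
Max component reliability = 0.9400.
Difference = 0.8726 − 0.9400 = -0.067.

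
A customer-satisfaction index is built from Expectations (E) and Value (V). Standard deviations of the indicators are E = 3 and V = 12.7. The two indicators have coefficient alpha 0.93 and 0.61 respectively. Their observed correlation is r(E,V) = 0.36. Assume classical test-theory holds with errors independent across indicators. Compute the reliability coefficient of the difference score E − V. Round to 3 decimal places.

Var(E−V) = 3² + 12.7² − 2·3·12.7·0.36 = 170.29 − 27.432 = 142.858.
With uncorrelated errors the cross-covariances are all true-score covariance, so they carry over unchanged; only the diagonal terms shrink to ρᵢσᵢ².
True-score variance = [3²·0.93 + 12.7²·0.61] − 27.432 = 106.757 − 27.432 = 79.3249.
Reliability = 79.3249 / 142.858 = 0.555.

0.555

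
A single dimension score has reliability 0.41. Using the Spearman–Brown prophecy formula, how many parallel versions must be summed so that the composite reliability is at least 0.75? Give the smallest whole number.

k ≥ ρ*(1−ρ₁)/(ρ₁(1−ρ*)) = 0.75·0.59 / (0.41·0.25) = 4.317.
Smallest integer k = 5.

5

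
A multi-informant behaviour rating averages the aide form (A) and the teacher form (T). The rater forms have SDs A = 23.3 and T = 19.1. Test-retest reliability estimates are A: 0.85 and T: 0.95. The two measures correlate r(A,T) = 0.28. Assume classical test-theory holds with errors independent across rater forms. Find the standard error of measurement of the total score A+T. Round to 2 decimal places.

Var(total) = 907.7 + 249.217 = 1156.92.
True-score variance = 808.026 + 249.217 = 1057.24, so reliability = 0.9138.
Error variance = 1156.92 − 1057.24 = 99.674; SEM = √99.674 = 9.98.

9.98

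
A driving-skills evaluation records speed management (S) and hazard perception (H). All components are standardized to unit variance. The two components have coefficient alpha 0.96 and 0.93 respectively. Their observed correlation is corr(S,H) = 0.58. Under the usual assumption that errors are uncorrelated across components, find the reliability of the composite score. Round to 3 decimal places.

0.965

Var(S+H) = 2 + 2·[0.58] = 2 + 1.16 = 3.16.
Under uncorrelated errors the observed covariances equal the true-score covariances, so only the own-variance terms attenuate.
True-score variance = [0.96 + 0.93] + 1.16 = 1.89 + 1.16 = 3.05.
Reliability = 3.05 / 3.16 = 0.965.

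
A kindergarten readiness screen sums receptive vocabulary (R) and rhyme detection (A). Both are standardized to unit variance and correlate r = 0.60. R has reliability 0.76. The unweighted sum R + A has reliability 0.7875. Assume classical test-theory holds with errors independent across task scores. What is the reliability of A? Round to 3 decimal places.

Var(R+A) = 2 + 2·0.60 = 3.200.
True-score variance = ρ_R + ρ_A + 2·0.60, so 0.7875 = (0.76 + ρ_A + 1.20) / 3.200.
ρ_A = 0.7875·3.200 − 0.76 − 1.20 = 0.560.

0.560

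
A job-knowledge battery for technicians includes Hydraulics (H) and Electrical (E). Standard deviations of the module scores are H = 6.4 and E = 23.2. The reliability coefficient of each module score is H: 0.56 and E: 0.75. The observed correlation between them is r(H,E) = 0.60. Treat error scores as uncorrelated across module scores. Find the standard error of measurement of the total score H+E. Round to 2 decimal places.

Var(total) = 579.2 + 178.176 = 757.376.
True-score variance = 426.618 + 178.176 = 604.794, so reliability = 0.7985.
Error variance = 757.376 − 604.794 = 152.582; SEM = √152.582 = 12.35.

12.35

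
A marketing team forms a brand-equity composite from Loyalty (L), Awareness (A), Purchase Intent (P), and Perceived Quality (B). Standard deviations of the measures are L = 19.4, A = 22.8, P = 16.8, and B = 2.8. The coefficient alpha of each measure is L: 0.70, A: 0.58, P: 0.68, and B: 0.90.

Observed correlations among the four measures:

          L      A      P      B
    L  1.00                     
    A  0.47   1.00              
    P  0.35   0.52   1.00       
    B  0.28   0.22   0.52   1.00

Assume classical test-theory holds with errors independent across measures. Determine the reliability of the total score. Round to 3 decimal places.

Var(L+A+P+B) = 19.4² + 22.8² + 16.8² + 2.8² + 2·[19.4·22.8·0.47 + 19.4·16.8·0.35 + 19.4·2.8·0.28 + 22.8·16.8·0.52 + 22.8·2.8·0.22 + 16.8·2.8·0.52] = 1186.28 + 1149.72 = 2336.
Under uncorrelated errors the observed covariances equal the true-score covariances, so only the own-variance terms attenuate.
True-score variance = [19.4²·0.70 + 22.8²·0.58 + 16.8²·0.68 + 2.8²·0.90] + 1149.72 = 763.938 + 1149.72 = 1913.66.
Reliability = 1913.66 / 2336 = 0.819.

0.819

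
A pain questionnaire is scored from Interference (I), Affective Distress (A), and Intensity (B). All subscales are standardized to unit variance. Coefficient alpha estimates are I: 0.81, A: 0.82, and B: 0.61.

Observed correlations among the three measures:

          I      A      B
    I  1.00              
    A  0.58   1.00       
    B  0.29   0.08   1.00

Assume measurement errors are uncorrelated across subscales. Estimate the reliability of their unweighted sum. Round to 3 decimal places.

Var(I+A+B) = 3 + 2·[0.58 + 0.29 + 0.08] = 3 + 1.9 = 4.9.
Because errors are independent across components, Cov(Tᵢ,Tⱼ) = Cov(Xᵢ,Xⱼ); the off-diagonal part of the true-score variance is the same as above.
True-score variance = [0.81 + 0.82 + 0.61] + 1.9 = 2.24 + 1.9 = 4.14.
Reliability = 4.14 / 4.9 = 0.845.

0.845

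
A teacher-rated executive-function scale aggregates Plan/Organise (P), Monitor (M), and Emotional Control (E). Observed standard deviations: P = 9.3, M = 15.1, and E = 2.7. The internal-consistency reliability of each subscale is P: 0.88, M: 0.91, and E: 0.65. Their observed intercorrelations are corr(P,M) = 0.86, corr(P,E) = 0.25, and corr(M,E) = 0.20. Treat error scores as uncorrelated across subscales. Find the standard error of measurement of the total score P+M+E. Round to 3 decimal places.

5.784

Var(total) = 321.79 + 270.403 = 592.193.
True-score variance = 288.339 + 270.403 = 558.741, so reliability = 0.9435.
Error variance = 592.193 − 558.741 = 33.4512; SEM = √33.4512 = 5.784.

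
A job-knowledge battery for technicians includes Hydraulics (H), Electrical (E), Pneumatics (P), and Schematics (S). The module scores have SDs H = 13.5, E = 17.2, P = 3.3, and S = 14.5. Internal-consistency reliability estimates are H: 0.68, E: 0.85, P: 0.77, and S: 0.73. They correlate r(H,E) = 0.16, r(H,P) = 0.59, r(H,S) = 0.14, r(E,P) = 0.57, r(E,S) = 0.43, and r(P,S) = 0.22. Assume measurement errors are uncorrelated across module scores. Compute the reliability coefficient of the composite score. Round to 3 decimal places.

0.863

Var(H+E+P+S) = 13.5² + 17.2² + 3.3² + 14.5² + 2·[13.5·17.2·0.16 + 13.5·3.3·0.59 + 13.5·14.5·0.14 + 17.2·3.3·0.57 + 17.2·14.5·0.43 + 3.3·14.5·0.22] = 699.23 + 481.927 = 1181.16.
With uncorrelated errors the cross-covariances are all true-score covariance, so they carry over unchanged; only the diagonal terms shrink to ρᵢσᵢ².
True-score variance = [13.5²·0.68 + 17.2²·0.85 + 3.3²·0.77 + 14.5²·0.73] + 481.927 = 537.262 + 481.927 = 1019.19.
Reliability = 1019.19 / 1181.16 = 0.863.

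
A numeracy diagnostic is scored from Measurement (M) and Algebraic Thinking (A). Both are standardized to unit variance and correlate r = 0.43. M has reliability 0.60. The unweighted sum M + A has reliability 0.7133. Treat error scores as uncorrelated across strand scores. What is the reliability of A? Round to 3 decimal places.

Var(M+A) = 2 + 2·0.43 = 2.860.
True-score variance = ρ_M + ρ_A + 2·0.43, so 0.7133 = (0.60 + ρ_A + 0.86) / 2.860.
ρ_A = 0.7133·2.860 − 0.60 − 0.86 = 0.580.

0.580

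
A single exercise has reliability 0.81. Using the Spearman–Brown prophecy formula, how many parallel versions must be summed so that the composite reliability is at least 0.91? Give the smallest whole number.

3

k ≥ ρ*(1−ρ₁)/(ρ₁(1−ρ*)) = 0.91·0.19 / (0.81·0.09) = 2.372.
Smallest integer k = 3.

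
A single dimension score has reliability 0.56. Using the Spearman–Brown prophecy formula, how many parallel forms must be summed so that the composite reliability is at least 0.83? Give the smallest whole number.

4

k ≥ ρ*(1−ρ₁)/(ρ₁(1−ρ*)) = 0.83·0.44 / (0.56·0.17) = 3.836.
Smallest integer k = 4.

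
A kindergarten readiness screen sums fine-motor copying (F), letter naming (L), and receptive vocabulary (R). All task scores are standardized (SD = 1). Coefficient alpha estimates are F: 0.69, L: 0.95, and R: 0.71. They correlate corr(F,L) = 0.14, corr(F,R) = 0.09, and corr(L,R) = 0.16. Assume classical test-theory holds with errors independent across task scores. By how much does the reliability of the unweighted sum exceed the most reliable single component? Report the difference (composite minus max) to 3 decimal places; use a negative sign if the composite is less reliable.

Var(sum) = 3 + 0.78 = 3.78; true-score variance = 2.35 + 0.78 = 3.13; composite reliability = 0.8280.
Max component reliability = 0.9500.
Difference = 0.8280 − 0.9500 = -0.122.

-0.122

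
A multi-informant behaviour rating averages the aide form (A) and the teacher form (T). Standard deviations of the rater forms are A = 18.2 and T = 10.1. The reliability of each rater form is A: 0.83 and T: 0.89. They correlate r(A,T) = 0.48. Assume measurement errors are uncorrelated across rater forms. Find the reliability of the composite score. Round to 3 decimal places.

Var(A+T) = 18.2² + 10.1² + 2·[18.2·10.1·0.48] = 433.25 + 176.467 = 609.717.
With uncorrelated errors the cross-covariances are all true-score covariance, so they carry over unchanged; only the diagonal terms shrink to ρᵢσᵢ².
True-score variance = [18.2²·0.83 + 10.1²·0.89] + 176.467 = 365.718 + 176.467 = 542.185.
Reliability = 542.185 / 609.717 = 0.889.

0.889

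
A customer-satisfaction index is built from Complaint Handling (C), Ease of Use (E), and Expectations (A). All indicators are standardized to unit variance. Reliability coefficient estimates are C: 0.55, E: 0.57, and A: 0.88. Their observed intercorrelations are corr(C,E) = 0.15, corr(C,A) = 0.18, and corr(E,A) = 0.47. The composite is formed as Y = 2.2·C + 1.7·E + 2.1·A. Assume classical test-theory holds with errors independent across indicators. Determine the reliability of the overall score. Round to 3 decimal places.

0.784

Var(Y) = 2.2² + 1.7² + 2.1² + 2·[3.74·0.15 + 4.62·0.18 + 3.57·0.47] = 12.14 + 6.141 = 18.281.
With uncorrelated errors the cross-covariances are all true-score covariance, so they carry over unchanged; only the diagonal terms shrink to ρᵢσᵢ².
True-score variance = [2.2²·0.55 + 1.7²·0.57 + 2.1²·0.88] + 6.141 = 8.1901 + 6.141 = 14.3311.
Reliability = 14.3311 / 18.281 = 0.784.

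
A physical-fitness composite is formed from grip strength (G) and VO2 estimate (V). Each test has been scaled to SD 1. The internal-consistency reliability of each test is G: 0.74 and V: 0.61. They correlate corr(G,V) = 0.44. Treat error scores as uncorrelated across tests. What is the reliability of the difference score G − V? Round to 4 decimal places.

Var(G−V) = 1 + 1 − 2·0.44 = 2 − 0.88 = 1.12.
Under uncorrelated errors the observed covariances equal the true-score covariances, so only the own-variance terms attenuate.
True-score variance = [0.74 + 0.61] − 0.88 = 1.35 − 0.88 = 0.47.
Reliability = 0.47 / 1.12 = 0.4196.

0.4196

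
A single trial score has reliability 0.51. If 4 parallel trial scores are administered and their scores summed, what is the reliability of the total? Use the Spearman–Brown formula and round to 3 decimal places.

0.806

ρ_k = kρ / (1 + (k−1)ρ) = 4·0.51 / (1 + 3·0.51) = 2.040 / 2.530 = 0.806.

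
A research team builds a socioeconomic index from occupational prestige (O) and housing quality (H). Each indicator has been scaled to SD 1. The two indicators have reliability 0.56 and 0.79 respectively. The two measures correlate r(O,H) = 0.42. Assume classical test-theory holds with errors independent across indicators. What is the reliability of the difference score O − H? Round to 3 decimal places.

0.440

Var(O−H) = 1 + 1 − 2·0.42 = 2 − 0.84 = 1.16.
With uncorrelated errors the cross-covariances are all true-score covariance, so they carry over unchanged; only the diagonal terms shrink to ρᵢσᵢ².
True-score variance = [0.56 + 0.79] − 0.84 = 1.35 − 0.84 = 0.51.
Reliability = 0.51 / 1.16 = 0.440.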